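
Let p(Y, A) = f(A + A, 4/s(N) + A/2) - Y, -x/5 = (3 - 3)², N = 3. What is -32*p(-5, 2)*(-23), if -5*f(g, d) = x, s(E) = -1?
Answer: 3680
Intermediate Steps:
x = 0 (x = -5*(3 - 3)² = -5*0² = -5*0 = 0)
f(g, d) = 0 (f(g, d) = -⅕*0 = 0)
p(Y, A) = -Y (p(Y, A) = 0 - Y = -Y)
-32*p(-5, 2)*(-23) = -(-32)*(-5)*(-23) = -32*5*(-23) = -160*(-23) = 3680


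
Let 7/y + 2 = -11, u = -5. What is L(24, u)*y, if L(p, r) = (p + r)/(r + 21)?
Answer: -133/208 ≈ -0.63942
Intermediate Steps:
L(p, r) = (p + r)/(21 + r)
y = -7/13 (y = 7/(-2 - 11) = 7/(-13) = 7*(-1/13) = -7/13 ≈ -0.53846)
L(24, u)*y = ((24 - 5)/(21 - 5))*(-7/13) = (19/16)*(-7/13) = -133/208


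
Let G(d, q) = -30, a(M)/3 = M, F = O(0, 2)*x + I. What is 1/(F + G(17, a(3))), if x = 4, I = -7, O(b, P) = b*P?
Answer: -1/37 ≈ -0.027027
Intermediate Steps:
O(b, P) = P*b
F = -7 (F = (2*0)*4 - 7 = 0*4 - 7 = 0 - 7 = -7)
a(M) = 3*M
1/(F + G(17, a(3))) = 1/(-7 - 30) = 1/(-37) = -1/37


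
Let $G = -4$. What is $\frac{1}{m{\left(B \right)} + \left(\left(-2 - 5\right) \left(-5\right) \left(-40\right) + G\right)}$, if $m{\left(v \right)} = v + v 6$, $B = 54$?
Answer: $- \frac{1}{1026} \approx -0.00097466$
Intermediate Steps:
$m{\left(v \right)} = 7 v$ ($m{\left(v \right)} = v + 6 v = 7 v$)
$\frac{1}{m{\left(B \right)} + \left(\left(-2 - 5\right) \left(-5\right) \left(-40\right) + G\right)} = \frac{1}{7 \cdot 54 + \left(\left(-2 - 5\right) \left(-5\right) \left(-40\right) - 4\right)} = \frac{1}{378 + \left(\left(-7\right) \left(-5\right) \left(-40\right) - 4\right)} = \frac{1}{378 + \left(35 \left(-40\right) - 4\right)} = \frac{1}{378 - 1404} = \frac{1}{-1026} = - \frac{1}{1026}$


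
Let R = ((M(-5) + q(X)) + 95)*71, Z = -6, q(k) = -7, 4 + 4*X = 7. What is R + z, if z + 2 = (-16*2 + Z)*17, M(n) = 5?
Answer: 5955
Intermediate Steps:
X = 3/4 (X = -1 + (1/4)*7 = -1 + 7/4 = 3/4 ≈ 0.75000)
z = -648 (z = -2 + (-16*2 - 6)*17 = -2 + (-32 - 6)*17 = -2 - 38*17 = -2 - 646 = -648)
R = 6603 (R = ((5 - 7) + 95)*71 = (-2 + 95)*71 = 93*71 = 6603)
R + z = 6603 - 648 = 5955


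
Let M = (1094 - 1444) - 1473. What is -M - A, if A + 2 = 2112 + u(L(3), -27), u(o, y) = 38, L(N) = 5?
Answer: -325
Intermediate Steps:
M = -1823 (M = -350 - 1473 = -1823)
A = 2148 (A = -2 + (2112 + 38) = -2 + 2150 = 2148)
-M - A = -1*(-1823) - 1*2148 = 1823 - 2148 = -325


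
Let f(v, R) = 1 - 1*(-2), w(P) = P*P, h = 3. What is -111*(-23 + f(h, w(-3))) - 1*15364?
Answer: -13144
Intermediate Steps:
w(P) = P²
f(v, R) = 3 (f(v, R) = 1 + 2 = 3)
-111*(-23 + f(h, w(-3))) - 1*15364 = -111*(-23 + 3) - 1*15364 = -111*(-20) - 15364 = 2220 - 15364 = -13144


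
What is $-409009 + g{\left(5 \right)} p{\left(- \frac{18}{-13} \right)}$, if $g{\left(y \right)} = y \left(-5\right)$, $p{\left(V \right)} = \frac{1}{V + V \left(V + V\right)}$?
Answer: $- \frac{360750163}{882} \approx -4.0901 \cdot 10^{5}$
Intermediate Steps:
$p{\left(V \right)} = \frac{1}{V + 2 V^{2}}$ ($p{\left(V \right)} = \frac{1}{V + V 2 V} = \frac{1}{V + 2 V^{2}}$)
$g{\left(y \right)} = - 5 y$
$-409009 + g{\left(5 \right)} p{\left(- \frac{18}{-13} \right)} = -409009 + \left(-5\right) 5 \frac{1}{- \frac{18}{-13} \left(1 + 2 \left(- \frac{18}{-13}\right)\right)} = -409009 - 25 \frac{1}{\left(-18\right) \left(- \frac{1}{13}\right) \left(1 + 2 \left(\left(-18\right) \left(- \frac{1}{13}\right)\right)\right)} = -409009 - 25 \frac{1}{\frac{18}{13} \left(1 + 2 \cdot \frac{18}{13}\right)} = -409009 - 25 \frac{13}{18 \left(1 + \frac{36}{13}\right)} = -409009 - 25 \frac{13}{18 \cdot \frac{49}{13}} = -409009 - 25 \cdot \frac{13}{18} \cdot \frac{13}{49} = -409009 - \frac{4225}{882} = - \frac{360750163}{882}$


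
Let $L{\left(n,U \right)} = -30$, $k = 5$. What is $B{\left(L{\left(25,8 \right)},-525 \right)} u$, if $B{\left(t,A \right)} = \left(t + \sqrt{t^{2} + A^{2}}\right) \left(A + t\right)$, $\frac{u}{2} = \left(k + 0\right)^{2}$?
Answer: $832500 - 416250 \sqrt{1229} \approx -1.376 \cdot 10^{7}$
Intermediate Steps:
$u = 50$ ($u = 2 \left(5 + 0\right)^{2} = 2 \cdot 5^{2} = 2 \cdot 25 = 50$)
$B{\left(t,A \right)} = \left(A + t\right) \left(t + \sqrt{A^{2} + t^{2}}\right)$ ($B{\left(t,A \right)} = \left(t + \sqrt{A^{2} + t^{2}}\right) \left(A + t\right) = \left(A + t\right) \left(t + \sqrt{A^{2} + t^{2}}\right)$)
$B{\left(L{\left(25,8 \right)},-525 \right)} u = \left(\left(-30\right)^{2} - -15750 - 525 \sqrt{\left(-525\right)^{2} + \left(-30\right)^{2}} - 30 \sqrt{\left(-525\right)^{2} + \left(-30\right)^{2}}\right) 50 = \left(900 + 15750 - 525 \sqrt{275625 + 900} - 30 \sqrt{275625 + 900}\right) 50 = \left(900 + 15750 - 525 \sqrt{276525} - 30 \sqrt{276525}\right) 50 = \left(900 + 15750 - 525 \cdot 15 \sqrt{1229} - 30 \cdot 15 \sqrt{1229}\right) 50 = \left(900 + 15750 - 7875 \sqrt{1229} - 450 \sqrt{1229}\right) 50 = \left(16650 - 8325 \sqrt{1229}\right) 50 = 832500 - 416250 \sqrt{1229}$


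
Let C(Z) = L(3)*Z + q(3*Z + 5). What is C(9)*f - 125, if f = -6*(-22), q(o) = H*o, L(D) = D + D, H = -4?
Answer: -9893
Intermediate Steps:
L(D) = 2*D
q(o) = -4*o
C(Z) = -20 - 6*Z (C(Z) = (2*3)*Z - 4*(3*Z + 5) = 6*Z - 4*(5 + 3*Z) = 6*Z + (-20 - 12*Z) = -20 - 6*Z)
f = 132
C(9)*f - 125 = (-20 - 6*9)*132 - 125 = (-20 - 54)*132 - 125 = -74*132 - 125 = -9768 - 125 = -9893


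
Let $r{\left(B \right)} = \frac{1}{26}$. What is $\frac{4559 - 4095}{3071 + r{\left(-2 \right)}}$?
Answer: $\frac{12064}{79847} \approx 0.15109$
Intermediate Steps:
$r{\left(B \right)} = \frac{1}{26}$
$\frac{4559 - 4095}{3071 + r{\left(-2 \right)}} = \frac{4559 - 4095}{3071 + \frac{1}{26}} = \frac{464}{\frac{79847}{26}} = 464 \cdot \frac{26}{79847} = \frac{12064}{79847}$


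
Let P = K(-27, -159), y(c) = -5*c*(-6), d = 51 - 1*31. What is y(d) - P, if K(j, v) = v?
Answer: 759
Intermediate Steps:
d = 20 (d = 51 - 31 = 20)
y(c) = 30*c
P = -159
y(d) - P = 30*20 - 1*(-159) = 600 + 159 = 759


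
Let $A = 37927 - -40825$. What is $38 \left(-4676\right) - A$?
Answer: $-256440$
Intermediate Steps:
$A = 78752$ ($A = 37927 + 40825 = 78752$)
$38 \left(-4676\right) - A = 38 \left(-4676\right) - 78752 = -177688 - 78752 = -256440$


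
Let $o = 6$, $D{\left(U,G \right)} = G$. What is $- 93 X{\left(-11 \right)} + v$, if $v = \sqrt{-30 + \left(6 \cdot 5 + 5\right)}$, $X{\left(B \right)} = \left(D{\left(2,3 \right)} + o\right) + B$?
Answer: $186 + \sqrt{5} \approx 188.24$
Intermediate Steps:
$X{\left(B \right)} = 9 + B$ ($X{\left(B \right)} = \left(3 + 6\right) + B = 9 + B$)
$v = \sqrt{5}$ ($v = \sqrt{-30 + \left(30 + 5\right)} = \sqrt{-30 + 35} = \sqrt{5} \approx 2.2361$)
$- 93 X{\left(-11 \right)} + v = - 93 \left(9 - 11\right) + \sqrt{5} = \left(-93\right) \left(-2\right) + \sqrt{5} = 186 + \sqrt{5}$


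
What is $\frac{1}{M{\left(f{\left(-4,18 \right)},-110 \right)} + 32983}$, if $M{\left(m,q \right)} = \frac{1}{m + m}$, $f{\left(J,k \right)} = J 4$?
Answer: $\frac{32}{1055455} \approx 3.0319 \cdot 10^{-5}$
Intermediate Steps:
$f{\left(J,k \right)} = 4 J$
$M{\left(m,q \right)} = \frac{1}{2 m}$
$\frac{1}{M{\left(f{\left(-4,18 \right)},-110 \right)} + 32983} = \frac{1}{\frac{1}{2 \cdot 4 \left(-4\right)} + 32983} = \frac{1}{\frac{1}{2 \left(-16\right)} + 32983} = \frac{1}{\frac{1}{2} \left(- \frac{1}{16}\right) + 32983} = \frac{1}{- \frac{1}{32} + 32983} = \frac{1}{\frac{1055455}{32}} = \frac{32}{1055455}$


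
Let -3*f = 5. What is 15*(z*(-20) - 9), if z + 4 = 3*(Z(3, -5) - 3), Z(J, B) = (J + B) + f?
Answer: 7065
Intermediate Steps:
f = -5/3 (f = -1/3*5 = -5/3 ≈ -1.6667)
Z(J, B) = -5/3 + B + J (Z(J, B) = (J + B) - 5/3 = (B + J) - 5/3 = -5/3 + B + J)
z = -24 (z = -4 + 3*((-5/3 - 5 + 3) - 3) = -4 + 3*(-11/3 - 3) = -4 + 3*(-20/3) = -4 - 20 = -24)
15*(z*(-20) - 9) = 15*(-24*(-20) - 9) = 15*(480 - 9) = 15*471 = 7065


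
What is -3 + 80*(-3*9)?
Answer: -2163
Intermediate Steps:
-3 + 80*(-3*9) = -3 + 80*(-27) = -3 - 2160 = -2163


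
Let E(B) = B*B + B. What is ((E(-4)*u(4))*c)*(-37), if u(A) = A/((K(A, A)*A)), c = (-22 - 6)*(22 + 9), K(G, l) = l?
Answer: 96348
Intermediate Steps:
c = -868 (c = -28*31 = -868)
E(B) = B + B**2 (E(B) = B**2 + B = B + B**2)
u(A) = 1/A (u(A) = A/((A*A)) = A/(A**2) = A/A**2 = 1/A)
((E(-4)*u(4))*c)*(-37) = ((-4*(1 - 4)/4)*(-868))*(-37) = ((-4*(-3)*(1/4))*(-868))*(-37) = ((12*(1/4))*(-868))*(-37) = (3*(-868))*(-37) = -2604*(-37) = 96348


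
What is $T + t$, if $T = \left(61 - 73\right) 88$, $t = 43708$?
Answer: $42652$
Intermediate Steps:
$T = -1056$ ($T = \left(-12\right) 88 = -1056$)
$T + t = -1056 + 43708 = 42652$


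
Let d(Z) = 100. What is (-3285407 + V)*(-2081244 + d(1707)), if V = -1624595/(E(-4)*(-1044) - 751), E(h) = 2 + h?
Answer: 1306427369836368/191 ≈ 6.8399e+12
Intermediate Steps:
V = -232085/191 (V = -1624595/((2 - 4)*(-1044) - 751) = -1624595/(-2*(-1044) - 751) = -1624595/(2088 - 751) = -1624595/1337 = -1624595*1/1337 = -232085/191 ≈ -1215.1)
(-3285407 + V)*(-2081244 + d(1707)) = (-3285407 - 232085/191)*(-2081244 + 100) = -627744822/191*(-2081144) = 1306427369836368/191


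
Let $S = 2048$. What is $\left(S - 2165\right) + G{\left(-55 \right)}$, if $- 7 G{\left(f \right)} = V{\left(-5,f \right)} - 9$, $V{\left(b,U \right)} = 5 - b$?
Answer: $- \frac{820}{7} \approx -117.14$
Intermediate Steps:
$G{\left(f \right)} = - \frac{1}{7}$ ($G{\left(f \right)} = - \frac{\left(5 - -5\right) - 9}{7} = - \frac{\left(5 + 5\right) - 9}{7} = - \frac{10 - 9}{7} = \left(- \frac{1}{7}\right) 1 = - \frac{1}{7}$)
$\left(S - 2165\right) + G{\left(-55 \right)} = \left(2048 - 2165\right) - \frac{1}{7} = -117 - \frac{1}{7} = - \frac{820}{7}$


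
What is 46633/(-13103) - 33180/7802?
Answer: -399294103/51114803 ≈ -7.8117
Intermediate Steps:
46633/(-13103) - 33180/7802 = 46633*(-1/13103) - 33180*1/7802 = -46633/13103 - 16590/3901 = -399294103/51114803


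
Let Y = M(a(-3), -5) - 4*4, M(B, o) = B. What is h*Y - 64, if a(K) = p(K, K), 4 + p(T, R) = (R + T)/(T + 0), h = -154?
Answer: 2708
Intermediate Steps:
p(T, R) = -4 + (R + T)/T (p(T, R) = -4 + (R + T)/(T + 0) = -4 + (R + T)/T)
a(K) = -2 (a(K) = -3 + K/K = -3 + 1 = -2)
Y = -18 (Y = -2 - 4*4 = -2 - 16 = -18)
h*Y - 64 = -154*(-18) - 64 = 2772 - 64 = 2708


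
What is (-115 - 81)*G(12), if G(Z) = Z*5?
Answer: -11760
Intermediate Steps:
G(Z) = 5*Z
(-115 - 81)*G(12) = (-115 - 81)*(5*12) = -196*60 = -11760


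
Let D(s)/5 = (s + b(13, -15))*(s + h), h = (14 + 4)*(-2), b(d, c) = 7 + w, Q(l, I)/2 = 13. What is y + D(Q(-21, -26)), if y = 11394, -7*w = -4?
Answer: 68008/7 ≈ 9715.4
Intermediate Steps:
w = 4/7 (w = -1/7*(-4) = 4/7 ≈ 0.57143)
Q(l, I) = 26 (Q(l, I) = 2*13 = 26)
b(d, c) = 53/7 (b(d, c) = 7 + 4/7 = 53/7)
h = -36 (h = 18*(-2) = -36)
D(s) = 5*(-36 + s)*(53/7 + s) (D(s) = 5*((s + 53/7)*(s - 36)) = 5*((53/7 + s)*(-36 + s)) = 5*((-36 + s)*(53/7 + s)) = 5*(-36 + s)*(53/7 + s))
y + D(Q(-21, -26)) = 11394 + (-9540/7 + 5*26**2 - 995/7*26) = 11394 + (-9540/7 + 5*676 - 25870/7) = 11394 + (-9540/7 + 3380 - 25870/7) = 11394 - 11750/7 = 68008/7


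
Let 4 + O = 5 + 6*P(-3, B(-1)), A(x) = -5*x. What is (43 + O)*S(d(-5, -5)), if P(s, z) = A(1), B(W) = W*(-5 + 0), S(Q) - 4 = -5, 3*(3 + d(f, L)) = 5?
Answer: -14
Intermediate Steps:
d(f, L) = -4/3 (d(f, L) = -3 + (⅓)*5 = -3 + 5/3 = -4/3)
S(Q) = -1 (S(Q) = 4 - 5 = -1)
B(W) = -5*W (B(W) = W*(-5) = -5*W)
P(s, z) = -5 (P(s, z) = -5*1 = -5)
O = -29 (O = -4 + (5 + 6*(-5)) = -4 + (5 - 30) = -4 - 25 = -29)
(43 + O)*S(d(-5, -5)) = (43 - 29)*(-1) = 14*(-1) = -14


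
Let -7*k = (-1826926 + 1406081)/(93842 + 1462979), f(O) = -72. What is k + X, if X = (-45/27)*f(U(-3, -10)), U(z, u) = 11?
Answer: 1308150485/10897747 ≈ 120.04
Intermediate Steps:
k = 420845/10897747 (k = -(-1826926 + 1406081)/(7*(93842 + 1462979)) = -(-420845)/(7*1556821) = -⅐*(-420845/1556821) = 420845/10897747 ≈ 0.038618)
X = 120 (X = -45/27*(-72) = -45*1/27*(-72) = -5/3*(-72) = 120)
k + X = 420845/10897747 + 120 = 1308150485/10897747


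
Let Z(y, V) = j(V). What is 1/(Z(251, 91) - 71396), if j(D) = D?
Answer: -1/71305 ≈ -1.4024e-5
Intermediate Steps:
Z(y, V) = V
1/(Z(251, 91) - 71396) = 1/(91 - 71396) = 1/(-71305) = -1/71305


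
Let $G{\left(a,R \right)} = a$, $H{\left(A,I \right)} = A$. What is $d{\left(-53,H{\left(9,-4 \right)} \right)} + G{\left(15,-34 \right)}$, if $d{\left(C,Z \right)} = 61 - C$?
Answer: $129$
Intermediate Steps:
$d{\left(-53,H{\left(9,-4 \right)} \right)} + G{\left(15,-34 \right)} = \left(61 - -53\right) + 15 = \left(61 + 53\right) + 15 = 114 + 15 = 129$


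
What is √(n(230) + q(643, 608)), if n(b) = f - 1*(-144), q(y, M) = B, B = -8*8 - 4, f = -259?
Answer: I*√183 ≈ 13.528*I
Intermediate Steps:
B = -68 (B = -64 - 4 = -68)
q(y, M) = -68
n(b) = -115 (n(b) = -259 - 1*(-144) = -259 + 144 = -115)
√(n(230) + q(643, 608)) = √(-115 - 68) = √(-183) = I*√183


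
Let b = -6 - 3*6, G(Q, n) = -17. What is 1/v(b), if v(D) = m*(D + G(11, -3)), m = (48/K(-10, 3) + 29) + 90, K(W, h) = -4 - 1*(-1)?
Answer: -1/4223 ≈ -0.00023680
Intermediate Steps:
b = -24 (b = -6 - 18 = -24)
K(W, h) = -3 (K(W, h) = -4 + 1 = -3)
m = 103 (m = (48/(-3) + 29) + 90 = (48*(-⅓) + 29) + 90 = (-16 + 29) + 90 = 13 + 90 = 103)
v(D) = -1751 + 103*D (v(D) = 103*(D - 17) = 103*(-17 + D) = -1751 + 103*D)
1/v(b) = 1/(-1751 + 103*(-24)) = 1/(-1751 - 2472) = 1/(-4223) = -1/4223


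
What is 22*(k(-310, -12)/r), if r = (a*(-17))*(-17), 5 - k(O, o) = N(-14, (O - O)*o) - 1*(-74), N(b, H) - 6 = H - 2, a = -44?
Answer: 73/578 ≈ 0.12630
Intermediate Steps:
N(b, H) = 4 + H (N(b, H) = 6 + (H - 2) = 6 + (-2 + H) = 4 + H)
k(O, o) = -73 (k(O, o) = 5 - ((4 + (O - O)*o) - 1*(-74)) = 5 - ((4 + 0*o) + 74) = 5 - ((4 + 0) + 74) = 5 - (4 + 74) = 5 - 1*78 = 5 - 78 = -73)
r = -12716 (r = -44*(-17)*(-17) = 748*(-17) = -12716)
22*(k(-310, -12)/r) = 22*(-73/(-12716)) = 22*(-73*(-1/12716)) = 22*(73/12716) = 73/578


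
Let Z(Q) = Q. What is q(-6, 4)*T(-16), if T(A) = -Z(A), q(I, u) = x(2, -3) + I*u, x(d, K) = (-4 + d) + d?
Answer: -384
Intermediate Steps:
x(d, K) = -4 + 2*d
q(I, u) = I*u (q(I, u) = (-4 + 2*2) + I*u = (-4 + 4) + I*u = 0 + I*u = I*u)
T(A) = -A
q(-6, 4)*T(-16) = (-6*4)*(-1*(-16)) = -24*16 = -384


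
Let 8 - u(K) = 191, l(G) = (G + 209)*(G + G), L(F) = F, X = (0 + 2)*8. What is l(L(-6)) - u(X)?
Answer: -2253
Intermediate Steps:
X = 16 (X = 2*8 = 16)
l(G) = 2*G*(209 + G) (l(G) = (209 + G)*(2*G) = 2*G*(209 + G))
u(K) = -183 (u(K) = 8 - 1*191 = 8 - 191 = -183)
l(L(-6)) - u(X) = 2*(-6)*(209 - 6) - 1*(-183) = 2*(-6)*203 + 183 = -2436 + 183 = -2253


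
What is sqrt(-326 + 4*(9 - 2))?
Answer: I*sqrt(298) ≈ 17.263*I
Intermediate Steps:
sqrt(-326 + 4*(9 - 2)) = sqrt(-326 + 4*7) = sqrt(-326 + 28) = sqrt(-298) = I*sqrt(298)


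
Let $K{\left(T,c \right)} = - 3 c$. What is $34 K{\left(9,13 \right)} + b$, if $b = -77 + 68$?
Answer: $-1335$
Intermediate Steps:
$b = -9$
$34 K{\left(9,13 \right)} + b = 34 \left(\left(-3\right) 13\right) - 9 = 34 \left(-39\right) - 9 = -1326 - 9 = -1335$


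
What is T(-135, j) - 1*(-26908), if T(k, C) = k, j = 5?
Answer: 26773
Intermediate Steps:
T(-135, j) - 1*(-26908) = -135 - 1*(-26908) = -135 + 26908 = 26773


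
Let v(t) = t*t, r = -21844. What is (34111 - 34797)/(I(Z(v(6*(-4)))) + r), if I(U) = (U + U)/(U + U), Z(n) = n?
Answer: 686/21843 ≈ 0.031406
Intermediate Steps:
v(t) = t²
I(U) = 1 (I(U) = (2*U)/((2*U)) = (2*U)*(1/(2*U)) = 1)
(34111 - 34797)/(I(Z(v(6*(-4)))) + r) = (34111 - 34797)/(1 - 21844) = -686/(-21843) = -686*(-1/21843) = 686/21843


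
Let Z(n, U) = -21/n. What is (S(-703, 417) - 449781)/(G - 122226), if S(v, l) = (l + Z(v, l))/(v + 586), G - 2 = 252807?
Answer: -12331743401/3580194111 ≈ -3.4444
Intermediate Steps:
G = 252809 (G = 2 + 252807 = 252809)
S(v, l) = (l - 21/v)/(586 + v) (S(v, l) = (l - 21/v)/(v + 586) = (l - 21/v)/(586 + v))
(S(-703, 417) - 449781)/(G - 122226) = ((-21 + 417*(-703))/((-703)*(586 - 703)) - 449781)/(252809 - 122226) = (-1/703*(-21 - 293151)/(-117) - 449781)/130583 = (-1/703*(-1/117)*(-293172) - 449781)*(1/130583) = (-97724/27417 - 449781)*(1/130583) = -12331743401/27417*1/130583 = -12331743401/3580194111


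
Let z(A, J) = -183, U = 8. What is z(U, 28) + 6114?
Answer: 5931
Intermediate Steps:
z(U, 28) + 6114 = -183 + 6114 = 5931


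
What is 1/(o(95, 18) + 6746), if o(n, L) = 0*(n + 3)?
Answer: 1/6746 ≈ 0.00014824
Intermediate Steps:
o(n, L) = 0 (o(n, L) = 0*(3 + n) = 0)
1/(o(95, 18) + 6746) = 1/(0 + 6746) = 1/6746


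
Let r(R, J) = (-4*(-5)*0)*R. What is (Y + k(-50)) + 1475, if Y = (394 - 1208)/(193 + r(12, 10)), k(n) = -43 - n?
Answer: 285212/193 ≈ 1477.8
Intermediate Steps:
r(R, J) = 0 (r(R, J) = (20*0)*R = 0*R = 0)
Y = -814/193 (Y = (394 - 1208)/(193 + 0) = -814/193 ≈ -4.2176)
(Y + k(-50)) + 1475 = (-814/193 + (-43 - 1*(-50))) + 1475 = (-814/193 + (-43 + 50)) + 1475 = (-814/193 + 7) + 1475 = 537/193 + 1475 = 285212/193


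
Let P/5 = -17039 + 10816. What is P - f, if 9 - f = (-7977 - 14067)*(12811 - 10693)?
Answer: -46720316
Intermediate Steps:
f = 46689201 (f = 9 - (-7977 - 14067)*(12811 - 10693) = 9 - (-22044)*2118 = 9 - 1*(-46689192) = 9 + 46689192 = 46689201)
P = -31115 (P = 5*(-17039 + 10816) = 5*(-6223) = -31115)
P - f = -31115 - 1*46689201 = -31115 - 46689201 = -46720316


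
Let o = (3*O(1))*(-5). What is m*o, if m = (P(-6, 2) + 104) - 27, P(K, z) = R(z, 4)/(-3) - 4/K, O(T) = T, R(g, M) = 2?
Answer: -1155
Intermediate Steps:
P(K, z) = -2/3 - 4/K (P(K, z) = 2/(-3) - 4/K = 2*(-1/3) - 4/K = -2/3 - 4/K)
o = -15 (o = (3*1)*(-5) = 3*(-5) = -15)
m = 77 (m = ((-2/3 - 4/(-6)) + 104) - 27 = ((-2/3 - 4*(-1/6)) + 104) - 27 = ((-2/3 + 2/3) + 104) - 27 = (0 + 104) - 27 = 104 - 27 = 77)
m*o = 77*(-15) = -1155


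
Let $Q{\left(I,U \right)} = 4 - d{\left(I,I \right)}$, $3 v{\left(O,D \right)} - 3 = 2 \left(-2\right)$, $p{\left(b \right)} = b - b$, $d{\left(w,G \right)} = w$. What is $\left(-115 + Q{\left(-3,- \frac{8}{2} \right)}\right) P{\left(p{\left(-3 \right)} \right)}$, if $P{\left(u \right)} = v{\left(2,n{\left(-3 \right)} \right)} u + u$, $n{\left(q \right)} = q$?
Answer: $0$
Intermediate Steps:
$p{\left(b \right)} = 0$
$v{\left(O,D \right)} = - \frac{1}{3}$ ($v{\left(O,D \right)} = 1 + \frac{2 \left(-2\right)}{3} = 1 + \frac{1}{3} \left(-4\right) = 1 - \frac{4}{3} = - \frac{1}{3}$)
$Q{\left(I,U \right)} = 4 - I$
$P{\left(u \right)} = \frac{2 u}{3}$ ($P{\left(u \right)} = - \frac{u}{3} + u = \frac{2 u}{3}$)
$\left(-115 + Q{\left(-3,- \frac{8}{2} \right)}\right) P{\left(p{\left(-3 \right)} \right)} = \left(-115 + \left(4 - -3\right)\right) \frac{2}{3} \cdot 0 = \left(-115 + \left(4 + 3\right)\right) 0 = \left(-115 + 7\right) 0 = \left(-108\right) 0 = 0$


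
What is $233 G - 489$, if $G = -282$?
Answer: $-66195$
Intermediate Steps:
$233 G - 489 = 233 \left(-282\right) - 489 = -65706 - 489 = -66195$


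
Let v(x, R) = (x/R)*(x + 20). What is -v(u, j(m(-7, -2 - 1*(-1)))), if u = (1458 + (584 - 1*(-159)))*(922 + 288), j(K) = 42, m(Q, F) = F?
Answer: -3546370384150/21 ≈ -1.6887e+11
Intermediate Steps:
u = 2663210 (u = (1458 + (584 + 159))*1210 = (1458 + 743)*1210 = 2201*1210 = 2663210)
v(x, R) = x*(20 + x)/R (v(x, R) = (x/R)*(20 + x) = x*(20 + x)/R)
-v(u, j(m(-7, -2 - 1*(-1)))) = -2663210*(20 + 2663210)/42 = -2663210*2663230/42 = -1*3546370384150/21 = -3546370384150/21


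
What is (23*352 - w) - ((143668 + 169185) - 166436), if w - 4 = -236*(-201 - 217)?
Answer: -236973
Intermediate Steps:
w = 98652 (w = 4 - 236*(-201 - 217) = 4 - 236*(-418) = 4 + 98648 = 98652)
(23*352 - w) - ((143668 + 169185) - 166436) = (23*352 - 1*98652) - ((143668 + 169185) - 166436) = (8096 - 98652) - (312853 - 166436) = -90556 - 1*146417 = -90556 - 146417 = -236973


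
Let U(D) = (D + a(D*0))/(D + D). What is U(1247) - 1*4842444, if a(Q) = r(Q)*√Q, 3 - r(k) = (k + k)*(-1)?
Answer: -9684887/2 ≈ -4.8424e+6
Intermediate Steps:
r(k) = 3 + 2*k (r(k) = 3 - (k + k)*(-1) = 3 - 2*k*(-1) = 3 - (-2)*k = 3 + 2*k)
a(Q) = √Q*(3 + 2*Q) (a(Q) = (3 + 2*Q)*√Q = √Q*(3 + 2*Q))
U(D) = ½ (U(D) = (D + √(D*0)*(3 + 2*(D*0)))/(D + D) = (D + √0*(3 + 2*0))/((2*D)) = (D + 0*(3 + 0))*(1/(2*D)) = (D + 0*3)*(1/(2*D)) = (D + 0)*(1/(2*D)) = D*(1/(2*D)) = ½)
U(1247) - 1*4842444 = ½ - 1*4842444 = ½ - 4842444 = -9684887/2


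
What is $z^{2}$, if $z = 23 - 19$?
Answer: $16$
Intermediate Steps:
$z = 4$ ($z = 23 - 19 = 4$)
$z^{2} = 4^{2} = 16$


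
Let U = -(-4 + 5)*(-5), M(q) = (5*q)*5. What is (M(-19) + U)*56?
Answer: -26320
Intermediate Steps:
M(q) = 25*q
U = 5 (U = -1*1*(-5) = -1*(-5) = 5)
(M(-19) + U)*56 = (25*(-19) + 5)*56 = (-475 + 5)*56 = -470*56 = -26320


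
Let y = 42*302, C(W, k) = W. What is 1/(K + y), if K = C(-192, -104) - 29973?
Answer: -1/17481 ≈ -5.7205e-5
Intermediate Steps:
K = -30165 (K = -192 - 29973 = -30165)
y = 12684
1/(K + y) = 1/(-30165 + 12684) = 1/(-17481) = -1/17481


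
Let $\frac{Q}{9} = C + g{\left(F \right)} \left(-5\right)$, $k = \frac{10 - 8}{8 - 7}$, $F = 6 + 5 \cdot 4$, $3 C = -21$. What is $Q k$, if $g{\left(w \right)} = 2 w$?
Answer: $-4806$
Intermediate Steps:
$C = -7$ ($C = \frac{1}{3} \left(-21\right) = -7$)
$F = 26$ ($F = 6 + 20 = 26$)
$k = 2$ ($k = \frac{2}{1} = 2 \cdot 1 = 2$)
$Q = -2403$ ($Q = 9 \left(-7 + 2 \cdot 26 \left(-5\right)\right) = 9 \left(-7 + 52 \left(-5\right)\right) = 9 \left(-7 - 260\right) = 9 \left(-267\right) = -2403$)
$Q k = \left(-2403\right) 2 = -4806$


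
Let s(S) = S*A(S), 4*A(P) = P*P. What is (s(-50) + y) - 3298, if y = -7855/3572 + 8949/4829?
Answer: -595930912991/17249188 ≈ -34548.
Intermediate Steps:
A(P) = P²/4 (A(P) = (P*P)/4 = P²/4)
y = -5965967/17249188 (y = -7855*1/3572 + 8949*(1/4829) = -7855/3572 + 8949/4829 = -5965967/17249188 ≈ -0.34587)
s(S) = S³/4 (s(S) = S*(S²/4) = S³/4)
(s(-50) + y) - 3298 = ((¼)*(-50)³ - 5965967/17249188) - 3298 = ((¼)*(-125000) - 5965967/17249188) - 3298 = (-31250 - 5965967/17249188) - 3298 = -539043090967/17249188 - 3298 = -595930912991/17249188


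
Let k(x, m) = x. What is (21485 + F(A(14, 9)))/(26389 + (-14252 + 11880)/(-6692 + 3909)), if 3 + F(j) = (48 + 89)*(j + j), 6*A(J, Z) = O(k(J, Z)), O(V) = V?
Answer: 184691012/220328877 ≈ 0.83825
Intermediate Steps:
A(J, Z) = J/6
F(j) = -3 + 274*j (F(j) = -3 + (48 + 89)*(j + j) = -3 + 137*(2*j) = -3 + 274*j)
(21485 + F(A(14, 9)))/(26389 + (-14252 + 11880)/(-6692 + 3909)) = (21485 + (-3 + 274*((⅙)*14)))/(26389 + (-14252 + 11880)/(-6692 + 3909)) = (21485 + (-3 + 274*(7/3)))/(26389 - 2372/(-2783)) = (21485 + (-3 + 1918/3))/(26389 - 2372*(-1/2783)) = (21485 + 1909/3)/(26389 + 2372/2783) = 66364/(3*(73442959/2783)) = (66364/3)*(2783/73442959) = 184691012/220328877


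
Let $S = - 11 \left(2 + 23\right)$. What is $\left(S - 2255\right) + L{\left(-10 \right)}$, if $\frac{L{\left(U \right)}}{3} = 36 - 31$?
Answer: $-2515$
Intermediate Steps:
$S = -275$ ($S = \left(-11\right) 25 = -275$)
$L{\left(U \right)} = 15$ ($L{\left(U \right)} = 3 \left(36 - 31\right) = 3 \cdot 5 = 15$)
$\left(S - 2255\right) + L{\left(-10 \right)} = \left(-275 - 2255\right) + 15 = -2530 + 15 = -2515$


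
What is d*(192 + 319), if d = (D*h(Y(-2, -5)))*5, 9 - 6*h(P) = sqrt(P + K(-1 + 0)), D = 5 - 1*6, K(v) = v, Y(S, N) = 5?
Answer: -17885/6 ≈ -2980.8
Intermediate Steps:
D = -1 (D = 5 - 6 = -1)
h(P) = 3/2 - sqrt(-1 + P)/6 (h(P) = 3/2 - sqrt(P + (-1 + 0))/6 = 3/2 - sqrt(P - 1)/6 = 3/2 - sqrt(-1 + P)/6)
d = -35/6 (d = -(3/2 - sqrt(-1 + 5)/6)*5 = -(3/2 - sqrt(4)/6)*5 = -(3/2 - 1/6*2)*5 = -(3/2 - 1/3)*5 = -1*7/6*5 = -7/6*5 = -35/6 ≈ -5.8333)
d*(192 + 319) = -35*(192 + 319)/6 = -35/6*511 = -17885/6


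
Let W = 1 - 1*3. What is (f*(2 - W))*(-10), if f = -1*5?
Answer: 200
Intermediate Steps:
f = -5
W = -2 (W = 1 - 3 = -2)
(f*(2 - W))*(-10) = -5*(2 - 1*(-2))*(-10) = -5*(2 + 2)*(-10) = -5*4*(-10) = -20*(-10) = 200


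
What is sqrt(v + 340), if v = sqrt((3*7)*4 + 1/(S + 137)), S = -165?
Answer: sqrt(66640 + 14*sqrt(16457))/14 ≈ 18.686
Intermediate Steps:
v = sqrt(16457)/14 (v = sqrt((3*7)*4 + 1/(-165 + 137)) = sqrt(21*4 + 1/(-28)) = sqrt(84 - 1/28) = sqrt(2351/28) = sqrt(16457)/14 ≈ 9.1632)
sqrt(v + 340) = sqrt(sqrt(16457)/14 + 340) = sqrt(340 + sqrt(16457)/14)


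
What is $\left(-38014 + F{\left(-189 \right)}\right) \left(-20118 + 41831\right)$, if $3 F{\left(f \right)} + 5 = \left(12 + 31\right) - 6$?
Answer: $- \frac{2475499130}{3} \approx -8.2517 \cdot 10^{8}$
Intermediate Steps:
$F{\left(f \right)} = \frac{32}{3}$ ($F{\left(f \right)} = - \frac{5}{3} + \frac{\left(12 + 31\right) - 6}{3} = - \frac{5}{3} + \frac{43 - 6}{3} = - \frac{5}{3} + \frac{1}{3} \cdot 37 = - \frac{5}{3} + \frac{37}{3} = \frac{32}{3}$)
$\left(-38014 + F{\left(-189 \right)}\right) \left(-20118 + 41831\right) = \left(-38014 + \frac{32}{3}\right) \left(-20118 + 41831\right) = \left(- \frac{114010}{3}\right) 21713 = - \frac{2475499130}{3}$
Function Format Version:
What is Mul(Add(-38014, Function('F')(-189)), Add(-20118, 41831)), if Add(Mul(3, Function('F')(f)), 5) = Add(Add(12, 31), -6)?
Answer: Rational(-2475499130, 3) ≈ -8.2517e+8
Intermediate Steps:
Function('F')(f) = Rational(32, 3) (Function('F')(f) = Add(Rational(-5, 3), Mul(Rational(1, 3), Add(Add(12, 31), -6))) = Add(Rational(-5, 3), Mul(Rational(1, 3), Add(43, -6))) = Add(Rational(-5, 3), Mul(Rational(1, 3), 37)) = Add(Rational(-5, 3), Rational(37, 3)) = Rational(32, 3))
Mul(Add(-38014, Function('F')(-189)), Add(-20118, 41831)) = Mul(Add(-38014, Rational(32, 3)), Add(-20118, 41831)) = Mul(Rational(-114010, 3), 21713) = Rational(-2475499130, 3)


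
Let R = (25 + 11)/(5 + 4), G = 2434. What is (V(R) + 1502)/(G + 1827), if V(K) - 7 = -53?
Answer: 1456/4261 ≈ 0.34170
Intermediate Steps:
R = 4 (R = 36/9 = 36*(⅑) = 4)
V(K) = -46 (V(K) = 7 - 53 = -46)
(V(R) + 1502)/(G + 1827) = (-46 + 1502)/(2434 + 1827) = 1456/4261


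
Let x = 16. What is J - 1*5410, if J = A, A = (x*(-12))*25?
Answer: -10210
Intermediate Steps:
A = -4800 (A = (16*(-12))*25 = -192*25 = -4800)
J = -4800
J - 1*5410 = -4800 - 1*5410 = -4800 - 5410 = -10210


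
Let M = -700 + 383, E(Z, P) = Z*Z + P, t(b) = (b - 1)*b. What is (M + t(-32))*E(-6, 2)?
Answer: 28082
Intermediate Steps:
t(b) = b*(-1 + b) (t(b) = (-1 + b)*b = b*(-1 + b))
E(Z, P) = P + Z² (E(Z, P) = Z² + P = P + Z²)
M = -317
(M + t(-32))*E(-6, 2) = (-317 - 32*(-1 - 32))*(2 + (-6)²) = (-317 - 32*(-33))*(2 + 36) = (-317 + 1056)*38 = 739*38 = 28082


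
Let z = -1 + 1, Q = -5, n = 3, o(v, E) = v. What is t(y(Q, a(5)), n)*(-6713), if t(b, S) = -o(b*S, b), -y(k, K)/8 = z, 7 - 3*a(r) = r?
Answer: 0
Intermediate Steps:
a(r) = 7/3 - r/3
z = 0
y(k, K) = 0 (y(k, K) = -8*0 = 0)
t(b, S) = -S*b (t(b, S) = -b*S = -S*b)
t(y(Q, a(5)), n)*(-6713) = -1*3*0*(-6713) = 0*(-6713) = 0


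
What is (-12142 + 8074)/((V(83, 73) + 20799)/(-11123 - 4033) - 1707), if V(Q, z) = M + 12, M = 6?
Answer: 2283504/958967 ≈ 2.3812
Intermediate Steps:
V(Q, z) = 18 (V(Q, z) = 6 + 12 = 18)
(-12142 + 8074)/((V(83, 73) + 20799)/(-11123 - 4033) - 1707) = (-12142 + 8074)/((18 + 20799)/(-11123 - 4033) - 1707) = -4068/(20817/(-15156) - 1707) = -4068/(20817*(-1/15156) - 1707) = -4068/(-2313/1684 - 1707) = -4068/(-2876901/1684) = -4068*(-1684/2876901) = 2283504/958967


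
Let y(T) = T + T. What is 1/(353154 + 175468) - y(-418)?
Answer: 441927993/528622 ≈ 836.00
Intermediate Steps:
y(T) = 2*T
1/(353154 + 175468) - y(-418) = 1/(353154 + 175468) - 2*(-418) = 1/528622 - 1*(-836) = 1/528622 + 836 = 441927993/528622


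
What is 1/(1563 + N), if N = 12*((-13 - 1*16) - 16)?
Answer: 1/1023 ≈ 0.00097752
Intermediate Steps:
N = -540 (N = 12*((-13 - 16) - 16) = 12*(-29 - 16) = 12*(-45) = -540)
1/(1563 + N) = 1/(1563 - 540) = 1/1023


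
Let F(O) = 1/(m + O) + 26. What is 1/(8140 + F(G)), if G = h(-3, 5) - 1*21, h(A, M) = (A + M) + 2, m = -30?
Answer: 47/383801 ≈ 0.00012246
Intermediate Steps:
h(A, M) = 2 + A + M
G = -17 (G = (2 - 3 + 5) - 1*21 = 4 - 21 = -17)
F(O) = 26 + 1/(-30 + O) (F(O) = 1/(-30 + O) + 26 = 26 + 1/(-30 + O))
1/(8140 + F(G)) = 1/(8140 + (-779 + 26*(-17))/(-30 - 17)) = 1/(8140 + (-779 - 442)/(-47)) = 1/(8140 - 1/47*(-1221)) = 1/(8140 + 1221/47) = 1/(383801/47) = 47/383801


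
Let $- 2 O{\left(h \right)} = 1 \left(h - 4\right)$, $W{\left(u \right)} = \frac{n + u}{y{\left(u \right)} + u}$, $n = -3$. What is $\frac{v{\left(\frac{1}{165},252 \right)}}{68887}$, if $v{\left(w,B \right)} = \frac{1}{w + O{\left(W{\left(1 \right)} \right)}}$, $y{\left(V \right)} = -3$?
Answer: $\frac{330}{34236839} \approx 9.6387 \cdot 10^{-6}$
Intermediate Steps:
$W{\left(u \right)} = 1$ ($W{\left(u \right)} = \frac{-3 + u}{-3 + u} = 1$)
$O{\left(h \right)} = 2 - \frac{h}{2}$ ($O{\left(h \right)} = - \frac{1 \left(h - 4\right)}{2} = - \frac{1 \left(-4 + h\right)}{2} = - \frac{-4 + h}{2} = 2 - \frac{h}{2}$)
$v{\left(w,B \right)} = \frac{1}{\frac{3}{2} + w}$ ($v{\left(w,B \right)} = \frac{1}{w + \left(2 - \frac{1}{2}\right)} = \frac{1}{w + \frac{3}{2}} = \frac{1}{\frac{3}{2} + w}$)
$\frac{v{\left(\frac{1}{165},252 \right)}}{68887} = \frac{2 \frac{1}{3 + \frac{2}{165}}}{68887} = \frac{2}{3 + 2 \cdot \frac{1}{165}} \cdot \frac{1}{68887} = \frac{2}{3 + \frac{2}{165}} \cdot \frac{1}{68887} = \frac{2}{\frac{497}{165}} \cdot \frac{1}{68887} = 2 \cdot \frac{165}{497} \cdot \frac{1}{68887} = \frac{330}{497} \cdot \frac{1}{68887} = \frac{330}{34236839}$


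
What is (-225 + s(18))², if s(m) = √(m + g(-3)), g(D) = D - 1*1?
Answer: (225 - √14)² ≈ 48955.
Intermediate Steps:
g(D) = -1 + D (g(D) = D - 1 = -1 + D)
s(m) = √(-4 + m) (s(m) = √(m + (-1 - 3)) = √(m - 4) = √(-4 + m))
(-225 + s(18))² = (-225 + √(-4 + 18))² = (-225 + √14)²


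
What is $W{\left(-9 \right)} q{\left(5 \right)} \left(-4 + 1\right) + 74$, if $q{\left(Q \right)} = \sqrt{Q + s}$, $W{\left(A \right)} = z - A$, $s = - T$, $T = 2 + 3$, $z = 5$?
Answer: $74$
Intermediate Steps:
$T = 5$
$s = -5$ ($s = \left(-1\right) 5 = -5$)
$W{\left(A \right)} = 5 - A$
$q{\left(Q \right)} = \sqrt{-5 + Q}$ ($q{\left(Q \right)} = \sqrt{Q - 5} = \sqrt{-5 + Q}$)
$W{\left(-9 \right)} q{\left(5 \right)} \left(-4 + 1\right) + 74 = \left(5 - -9\right) \sqrt{-5 + 5} \left(-4 + 1\right) + 74 = \left(5 + 9\right) \sqrt{0} \left(-3\right) + 74 = 14 \cdot 0 \left(-3\right) + 74 = 14 \cdot 0 + 74 = 0 + 74 = 74$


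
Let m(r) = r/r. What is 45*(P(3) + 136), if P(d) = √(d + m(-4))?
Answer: 6210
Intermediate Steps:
m(r) = 1
P(d) = √(1 + d) (P(d) = √(d + 1) = √(1 + d))
45*(P(3) + 136) = 45*(√(1 + 3) + 136) = 45*(√4 + 136) = 45*(2 + 136) = 45*138 = 6210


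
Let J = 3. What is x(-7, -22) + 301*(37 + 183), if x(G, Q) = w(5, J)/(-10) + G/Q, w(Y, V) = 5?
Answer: 728418/11 ≈ 66220.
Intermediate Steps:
x(G, Q) = -1/2 + G/Q (x(G, Q) = 5/(-10) + G/Q = 5*(-1/10) + G/Q = -1/2 + G/Q)
x(-7, -22) + 301*(37 + 183) = (-7 - 1/2*(-22))/(-22) + 301*(37 + 183) = -(-7 + 11)/22 + 301*220 = -1/22*4 + 66220 = -2/11 + 66220 = 728418/11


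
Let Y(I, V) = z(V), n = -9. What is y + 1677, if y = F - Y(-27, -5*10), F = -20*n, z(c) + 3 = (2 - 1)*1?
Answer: 1859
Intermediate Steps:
z(c) = -2 (z(c) = -3 + (2 - 1)*1 = -3 + 1*1 = -3 + 1 = -2)
Y(I, V) = -2
F = 180 (F = -20*(-9) = 180)
y = 182 (y = 180 - 1*(-2) = 180 + 2 = 182)
y + 1677 = 182 + 1677 = 1859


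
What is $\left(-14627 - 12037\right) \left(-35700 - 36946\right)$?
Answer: $1937032944$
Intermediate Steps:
$\left(-14627 - 12037\right) \left(-35700 - 36946\right) = \left(-26664\right) \left(-72646\right) = 1937032944$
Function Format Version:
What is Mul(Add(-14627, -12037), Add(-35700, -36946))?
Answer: 1937032944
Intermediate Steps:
Mul(Add(-14627, -12037), Add(-35700, -36946)) = Mul(-26664, -72646) = 1937032944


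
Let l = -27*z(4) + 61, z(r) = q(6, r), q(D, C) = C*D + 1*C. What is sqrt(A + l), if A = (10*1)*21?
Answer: I*sqrt(485) ≈ 22.023*I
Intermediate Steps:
q(D, C) = C + C*D (q(D, C) = C*D + C = C + C*D)
z(r) = 7*r (z(r) = r*(1 + 6) = r*7 = 7*r)
A = 210 (A = 10*21 = 210)
l = -695 (l = -189*4 + 61 = -27*28 + 61 = -756 + 61 = -695)
sqrt(A + l) = sqrt(210 - 695) = sqrt(-485) = I*sqrt(485)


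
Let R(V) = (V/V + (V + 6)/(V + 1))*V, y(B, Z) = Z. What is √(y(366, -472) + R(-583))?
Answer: I*√553133382/582 ≈ 40.41*I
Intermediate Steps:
R(V) = V*(1 + (6 + V)/(1 + V)) (R(V) = (1 + (6 + V)/(1 + V))*V = V*(1 + (6 + V)/(1 + V)))
√(y(366, -472) + R(-583)) = √(-472 - 583*(7 + 2*(-583))/(1 - 583)) = √(-472 - 583*(7 - 1166)/(-582)) = √(-472 - 583*(-1/582)*(-1159)) = √(-472 - 675697/582) = √(-950401/582) = I*√553133382/582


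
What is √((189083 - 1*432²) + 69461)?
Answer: 4*√4495 ≈ 268.18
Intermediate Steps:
√((189083 - 1*432²) + 69461) = √((189083 - 1*186624) + 69461) = √((189083 - 186624) + 69461) = √(2459 + 69461) = √71920 = 4*√4495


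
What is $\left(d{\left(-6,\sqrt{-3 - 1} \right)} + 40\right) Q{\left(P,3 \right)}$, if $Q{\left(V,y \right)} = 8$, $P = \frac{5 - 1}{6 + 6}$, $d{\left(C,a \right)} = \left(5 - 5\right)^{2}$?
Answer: $320$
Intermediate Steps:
$d{\left(C,a \right)} = 0$ ($d{\left(C,a \right)} = 0^{2} = 0$)
$P = \frac{1}{3}$ ($P = \frac{4}{12} = 4 \cdot \frac{1}{12} = \frac{1}{3} \approx 0.33333$)
$\left(d{\left(-6,\sqrt{-3 - 1} \right)} + 40\right) Q{\left(P,3 \right)} = \left(0 + 40\right) 8 = 40 \cdot 8 = 320$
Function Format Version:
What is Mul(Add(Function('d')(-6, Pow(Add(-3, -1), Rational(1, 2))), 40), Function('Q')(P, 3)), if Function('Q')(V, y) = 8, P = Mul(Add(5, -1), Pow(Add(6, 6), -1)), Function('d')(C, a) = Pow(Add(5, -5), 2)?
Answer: 320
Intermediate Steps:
Function('d')(C, a) = 0 (Function('d')(C, a) = Pow(0, 2) = 0)
P = Rational(1, 3) (P = Mul(4, Pow(12, -1)) = Mul(4, Rational(1, 12)) = Rational(1, 3) ≈ 0.33333)
Mul(Add(Function('d')(-6, Pow(Add(-3, -1), Rational(1, 2))), 40), Function('Q')(P, 3)) = Mul(Add(0, 40), 8) = Mul(40, 8) = 320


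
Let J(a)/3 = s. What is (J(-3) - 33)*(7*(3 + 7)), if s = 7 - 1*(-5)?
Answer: 210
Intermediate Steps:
s = 12 (s = 7 + 5 = 12)
J(a) = 36 (J(a) = 3*12 = 36)
(J(-3) - 33)*(7*(3 + 7)) = (36 - 33)*(7*(3 + 7)) = 3*(7*10) = 3*70 = 210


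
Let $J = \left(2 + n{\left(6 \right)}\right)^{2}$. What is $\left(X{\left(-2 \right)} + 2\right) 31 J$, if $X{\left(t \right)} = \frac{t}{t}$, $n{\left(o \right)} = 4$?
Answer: $3348$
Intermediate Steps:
$X{\left(t \right)} = 1$
$J = 36$ ($J = \left(2 + 4\right)^{2} = 6^{2} = 36$)
$\left(X{\left(-2 \right)} + 2\right) 31 J = \left(1 + 2\right) 31 \cdot 36 = 3 \cdot 31 \cdot 36 = 93 \cdot 36 = 3348$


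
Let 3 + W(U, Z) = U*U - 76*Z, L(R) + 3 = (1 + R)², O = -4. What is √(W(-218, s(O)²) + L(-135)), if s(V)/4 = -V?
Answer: √46018 ≈ 214.52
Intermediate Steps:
s(V) = -4*V (s(V) = 4*(-V) = -4*V)
L(R) = -3 + (1 + R)²
W(U, Z) = -3 + U² - 76*Z (W(U, Z) = -3 + (U*U - 76*Z) = -3 + (U² - 76*Z) = -3 + U² - 76*Z)
√(W(-218, s(O)²) + L(-135)) = √((-3 + (-218)² - 76*(-4*(-4))²) + (-3 + (1 - 135)²)) = √((-3 + 47524 - 76*16²) + (-3 + (-134)²)) = √((-3 + 47524 - 76*256) + (-3 + 17956)) = √((-3 + 47524 - 19456) + 17953) = √(28065 + 17953) = √46018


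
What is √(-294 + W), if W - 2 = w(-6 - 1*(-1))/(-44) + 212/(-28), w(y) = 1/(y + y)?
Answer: I*√710458210/1540 ≈ 17.308*I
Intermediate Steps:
w(y) = 1/(2*y)
W = -17153/3080 (W = 2 + ((1/(2*(-6 - 1*(-1))))/(-44) + 212/(-28)) = 2 + ((1/(2*(-6 + 1)))*(-1/44) + 212*(-1/28)) = 2 + (((½)/(-5))*(-1/44) - 53/7) = 2 + (((½)*(-⅕))*(-1/44) - 53/7) = 2 + (-⅒*(-1/44) - 53/7) = 2 + (1/440 - 53/7) = 2 - 23313/3080 = -17153/3080 ≈ -5.5692)
√(-294 + W) = √(-294 - 17153/3080) = √(-922673/3080) = I*√710458210/1540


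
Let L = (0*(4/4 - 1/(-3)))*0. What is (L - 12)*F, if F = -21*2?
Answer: 504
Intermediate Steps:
F = -42
L = 0 (L = (0*(4*(¼) - 1*(-⅓)))*0 = (0*(1 + ⅓))*0 = (0*(4/3))*0 = 0*0 = 0)
(L - 12)*F = (0 - 12)*(-42) = -12*(-42) = 504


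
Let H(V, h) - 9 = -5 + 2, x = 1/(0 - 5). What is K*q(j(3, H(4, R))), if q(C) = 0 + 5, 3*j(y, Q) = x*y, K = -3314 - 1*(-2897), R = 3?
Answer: -2085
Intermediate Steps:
x = -1/5 (x = 1/(-5) = -1/5 ≈ -0.20000)
H(V, h) = 6 (H(V, h) = 9 + (-5 + 2) = 9 - 3 = 6)
K = -417 (K = -3314 + 2897 = -417)
j(y, Q) = -y/15 (j(y, Q) = (-y/5)/3 = -y/15)
q(C) = 5
K*q(j(3, H(4, R))) = -417*5 = -2085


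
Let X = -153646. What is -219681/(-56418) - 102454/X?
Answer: 6588892783/1444733338 ≈ 4.5606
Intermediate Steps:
-219681/(-56418) - 102454/X = -219681/(-56418) - 102454/(-153646) = -219681*(-1/56418) - 102454*(-1/153646) = 73227/18806 + 51227/76823 = 6588892783/1444733338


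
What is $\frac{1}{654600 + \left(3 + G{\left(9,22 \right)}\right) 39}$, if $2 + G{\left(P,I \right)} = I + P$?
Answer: $\frac{1}{655848} \approx 1.5247 \cdot 10^{-6}$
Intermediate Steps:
$G{\left(P,I \right)} = -2 + I + P$ ($G{\left(P,I \right)} = -2 + \left(I + P\right) = -2 + I + P$)
$\frac{1}{654600 + \left(3 + G{\left(9,22 \right)}\right) 39} = \frac{1}{654600 + \left(3 + \left(-2 + 22 + 9\right)\right) 39} = \frac{1}{654600 + \left(3 + 29\right) 39} = \frac{1}{654600 + 32 \cdot 39} = \frac{1}{654600 + 1248} = \frac{1}{655848}$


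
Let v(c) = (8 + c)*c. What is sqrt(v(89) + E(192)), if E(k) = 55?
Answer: 4*sqrt(543) ≈ 93.209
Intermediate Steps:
v(c) = c*(8 + c)
sqrt(v(89) + E(192)) = sqrt(89*(8 + 89) + 55) = sqrt(89*97 + 55) = sqrt(8633 + 55) = sqrt(8688) = 4*sqrt(543)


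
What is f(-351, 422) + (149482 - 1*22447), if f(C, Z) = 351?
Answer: 127386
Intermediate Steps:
f(-351, 422) + (149482 - 1*22447) = 351 + (149482 - 1*22447) = 351 + (149482 - 22447) = 351 + 127035 = 127386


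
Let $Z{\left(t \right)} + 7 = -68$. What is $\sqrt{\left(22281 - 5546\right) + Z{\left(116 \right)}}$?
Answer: $14 \sqrt{85} \approx 129.07$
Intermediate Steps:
$Z{\left(t \right)} = -75$ ($Z{\left(t \right)} = -7 - 68 = -75$)
$\sqrt{\left(22281 - 5546\right) + Z{\left(116 \right)}} = \sqrt{\left(22281 - 5546\right) - 75} = \sqrt{16735 - 75} = \sqrt{16660} = 14 \sqrt{85}$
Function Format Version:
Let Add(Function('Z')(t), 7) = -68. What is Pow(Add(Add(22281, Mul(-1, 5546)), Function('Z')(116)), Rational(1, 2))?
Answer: Mul(14, Pow(85, Rational(1, 2))) ≈ 129.07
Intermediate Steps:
Function('Z')(t) = -75 (Function('Z')(t) = Add(-7, -68) = -75)
Pow(Add(Add(22281, Mul(-1, 5546)), Function('Z')(116)), Rational(1, 2)) = Pow(Add(Add(22281, Mul(-1, 5546)), -75), Rational(1, 2)) = Pow(Add(Add(22281, -5546), -75), Rational(1, 2)) = Pow(Add(16735, -75), Rational(1, 2)) = Pow(16660, Rational(1, 2)) = Mul(14, Pow(85, Rational(1, 2)))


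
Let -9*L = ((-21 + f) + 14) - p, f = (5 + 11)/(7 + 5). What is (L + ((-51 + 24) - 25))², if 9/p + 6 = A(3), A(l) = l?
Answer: 1948816/729 ≈ 2673.3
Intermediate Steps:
f = 4/3 (f = 16/12 = 16*(1/12) = 4/3 ≈ 1.3333)
p = -3 (p = 9/(-6 + 3) = 9/(-3) = 9*(-⅓) = -3)
L = 8/27 (L = -(((-21 + 4/3) + 14) - 1*(-3))/9 = -((-59/3 + 14) + 3)/9 = -(-17/3 + 3)/9 = -⅑*(-8/3) = 8/27 ≈ 0.29630)
(L + ((-51 + 24) - 25))² = (8/27 + ((-51 + 24) - 25))² = (8/27 + (-27 - 25))² = (8/27 - 52)² = (-1396/27)² = 1948816/729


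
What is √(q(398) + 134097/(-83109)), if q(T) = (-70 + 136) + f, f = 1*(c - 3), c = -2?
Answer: 8*√712133318/27703 ≈ 7.7063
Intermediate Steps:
f = -5 (f = 1*(-2 - 3) = 1*(-5) = -5)
q(T) = 61 (q(T) = (-70 + 136) - 5 = 66 - 5 = 61)
√(q(398) + 134097/(-83109)) = √(61 + 134097/(-83109)) = √(61 + 134097*(-1/83109)) = √(61 - 44699/27703) = √(1645184/27703) = 8*√712133318/27703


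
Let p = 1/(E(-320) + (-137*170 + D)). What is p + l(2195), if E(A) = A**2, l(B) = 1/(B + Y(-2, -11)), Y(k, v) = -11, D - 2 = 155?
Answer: 81451/173119128 ≈ 0.00047049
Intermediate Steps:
D = 157 (D = 2 + 155 = 157)
l(B) = 1/(-11 + B) (l(B) = 1/(B - 11) = 1/(-11 + B))
p = 1/79267 (p = 1/((-320)**2 + (-137*170 + 157)) = 1/(102400 + (-23290 + 157)) = 1/(102400 - 23133) = 1/79267 ≈ 1.2616e-5)
p + l(2195) = 1/79267 + 1/(-11 + 2195) = 1/79267 + 1/2184 = 81451/173119128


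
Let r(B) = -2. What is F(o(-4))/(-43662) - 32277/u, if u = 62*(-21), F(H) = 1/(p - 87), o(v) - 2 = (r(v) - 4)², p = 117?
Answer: 1006627379/40605660 ≈ 24.790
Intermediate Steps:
o(v) = 38 (o(v) = 2 + (-2 - 4)² = 2 + (-6)² = 2 + 36 = 38)
F(H) = 1/30 (F(H) = 1/(117 - 87) = 1/30)
u = -1302
F(o(-4))/(-43662) - 32277/u = (1/30)/(-43662) - 32277/(-1302) = (1/30)*(-1/43662) - 32277*(-1/1302) = -1/1309860 + 1537/62 = 1006627379/40605660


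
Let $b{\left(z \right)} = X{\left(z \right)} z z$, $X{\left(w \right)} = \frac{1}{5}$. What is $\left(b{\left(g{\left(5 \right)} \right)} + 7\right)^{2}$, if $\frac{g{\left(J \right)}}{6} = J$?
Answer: $34969$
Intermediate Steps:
$X{\left(w \right)} = \frac{1}{5}$
$g{\left(J \right)} = 6 J$
$b{\left(z \right)} = \frac{z^{2}}{5}$ ($b{\left(z \right)} = \frac{z}{5} z = \frac{z^{2}}{5}$)
$\left(b{\left(g{\left(5 \right)} \right)} + 7\right)^{2} = \left(\frac{\left(6 \cdot 5\right)^{2}}{5} + 7\right)^{2} = \left(\frac{30^{2}}{5} + 7\right)^{2} = \left(\frac{1}{5} \cdot 900 + 7\right)^{2} = \left(180 + 7\right)^{2} = 187^{2} = 34969$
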